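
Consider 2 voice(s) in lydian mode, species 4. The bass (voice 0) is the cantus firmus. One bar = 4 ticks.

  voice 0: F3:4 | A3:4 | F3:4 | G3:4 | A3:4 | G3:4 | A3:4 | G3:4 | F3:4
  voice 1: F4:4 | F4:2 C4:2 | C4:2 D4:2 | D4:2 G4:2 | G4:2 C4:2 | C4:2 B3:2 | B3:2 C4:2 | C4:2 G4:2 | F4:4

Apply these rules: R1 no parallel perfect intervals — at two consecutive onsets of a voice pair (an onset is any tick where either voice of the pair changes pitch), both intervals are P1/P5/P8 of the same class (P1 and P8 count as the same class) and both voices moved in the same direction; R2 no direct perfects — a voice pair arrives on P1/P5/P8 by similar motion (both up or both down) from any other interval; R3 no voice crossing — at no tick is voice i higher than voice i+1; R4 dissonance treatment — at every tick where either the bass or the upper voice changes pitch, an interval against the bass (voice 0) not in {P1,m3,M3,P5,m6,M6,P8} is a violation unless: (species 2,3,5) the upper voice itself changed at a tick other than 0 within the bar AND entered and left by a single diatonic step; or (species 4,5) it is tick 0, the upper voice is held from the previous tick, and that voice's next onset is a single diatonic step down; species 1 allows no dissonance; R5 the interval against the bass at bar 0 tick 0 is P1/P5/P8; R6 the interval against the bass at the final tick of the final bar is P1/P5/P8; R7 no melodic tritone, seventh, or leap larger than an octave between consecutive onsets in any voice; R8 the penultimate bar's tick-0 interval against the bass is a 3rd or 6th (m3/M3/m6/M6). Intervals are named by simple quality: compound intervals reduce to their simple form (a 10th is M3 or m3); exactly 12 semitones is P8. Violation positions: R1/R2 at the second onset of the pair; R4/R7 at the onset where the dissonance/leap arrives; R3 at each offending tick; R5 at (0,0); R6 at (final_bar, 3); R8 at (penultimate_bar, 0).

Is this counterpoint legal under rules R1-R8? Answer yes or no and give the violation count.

bar 0: v0=F3 v1=F4 (P8)
bar 1: v0=A3 v1=F4 (m6)
bar 2: v0=F3 v1=C4 (P5)
bar 3: v0=G3 v1=D4 (P5)
bar 4: v0=A3 v1=G4 (m7)
bar 5: v0=G3 v1=C4 (P4)
bar 6: v0=A3 v1=B3 (M2)
bar 7: v0=G3 v1=C4 (P4)
bar 8: v0=F3 v1=F4 (P8)
  R4 @ bar4.0: A3/G4 m7 untreated
  R4 @ bar6.0: A3/B3 M2 untreated
  R4 @ bar7.0: G3/C4 P4 untreated
  R8 @ bar7.0: penult P4 not 3rd/6th
  R1 @ bar8.0: G3/G4 P8 -> F3/F4 P8 similar

No (5 violations)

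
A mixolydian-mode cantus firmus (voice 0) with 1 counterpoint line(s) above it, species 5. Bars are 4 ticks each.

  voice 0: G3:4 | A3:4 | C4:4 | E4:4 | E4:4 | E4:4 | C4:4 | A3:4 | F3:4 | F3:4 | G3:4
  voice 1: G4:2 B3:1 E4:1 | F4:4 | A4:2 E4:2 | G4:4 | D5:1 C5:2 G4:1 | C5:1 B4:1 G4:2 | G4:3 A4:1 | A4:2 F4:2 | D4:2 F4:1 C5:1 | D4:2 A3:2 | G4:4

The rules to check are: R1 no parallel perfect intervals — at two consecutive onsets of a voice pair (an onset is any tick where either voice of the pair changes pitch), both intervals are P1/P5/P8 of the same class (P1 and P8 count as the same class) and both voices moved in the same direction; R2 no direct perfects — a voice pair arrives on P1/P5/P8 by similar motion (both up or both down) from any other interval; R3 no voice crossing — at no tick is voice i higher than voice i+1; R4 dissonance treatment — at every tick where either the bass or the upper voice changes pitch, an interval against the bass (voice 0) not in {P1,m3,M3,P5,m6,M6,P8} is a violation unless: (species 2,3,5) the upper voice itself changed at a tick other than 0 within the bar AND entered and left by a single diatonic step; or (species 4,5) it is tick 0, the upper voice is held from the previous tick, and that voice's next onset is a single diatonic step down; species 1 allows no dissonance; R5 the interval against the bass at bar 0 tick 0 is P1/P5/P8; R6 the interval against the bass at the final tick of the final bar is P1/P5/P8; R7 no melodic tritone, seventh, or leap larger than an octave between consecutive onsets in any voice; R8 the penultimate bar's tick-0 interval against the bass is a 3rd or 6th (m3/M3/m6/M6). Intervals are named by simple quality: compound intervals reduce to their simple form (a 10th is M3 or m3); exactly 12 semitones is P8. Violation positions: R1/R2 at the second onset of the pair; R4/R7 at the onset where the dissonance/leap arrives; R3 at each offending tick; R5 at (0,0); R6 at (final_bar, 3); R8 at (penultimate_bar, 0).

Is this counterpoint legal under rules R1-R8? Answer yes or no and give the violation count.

bar 0: v0=G3 v1=G4 (P8)
bar 1: v0=A3 v1=F4 (m6)
bar 2: v0=C4 v1=A4 (M6)
bar 3: v0=E4 v1=G4 (m3)
bar 4: v0=E4 v1=D5 (m7)
bar 5: v0=E4 v1=C5 (m6)
bar 6: v0=C4 v1=G4 (P5)
bar 7: v0=A3 v1=A4 (P8)
bar 8: v0=F3 v1=D4 (M6)
bar 9: v0=F3 v1=D4 (M6)
bar 10: v0=G3 v1=G4 (P8)
  R4 @ bar4.0: E4/D5 m7 untreated
  R7 @ bar9.0: C5->D4 leap 10st
  R2 @ bar10.0: F3/A3 M3 -> G3/G4 P8 similar
  R7 @ bar10.0: A3->G4 leap 10st

No (4 violations)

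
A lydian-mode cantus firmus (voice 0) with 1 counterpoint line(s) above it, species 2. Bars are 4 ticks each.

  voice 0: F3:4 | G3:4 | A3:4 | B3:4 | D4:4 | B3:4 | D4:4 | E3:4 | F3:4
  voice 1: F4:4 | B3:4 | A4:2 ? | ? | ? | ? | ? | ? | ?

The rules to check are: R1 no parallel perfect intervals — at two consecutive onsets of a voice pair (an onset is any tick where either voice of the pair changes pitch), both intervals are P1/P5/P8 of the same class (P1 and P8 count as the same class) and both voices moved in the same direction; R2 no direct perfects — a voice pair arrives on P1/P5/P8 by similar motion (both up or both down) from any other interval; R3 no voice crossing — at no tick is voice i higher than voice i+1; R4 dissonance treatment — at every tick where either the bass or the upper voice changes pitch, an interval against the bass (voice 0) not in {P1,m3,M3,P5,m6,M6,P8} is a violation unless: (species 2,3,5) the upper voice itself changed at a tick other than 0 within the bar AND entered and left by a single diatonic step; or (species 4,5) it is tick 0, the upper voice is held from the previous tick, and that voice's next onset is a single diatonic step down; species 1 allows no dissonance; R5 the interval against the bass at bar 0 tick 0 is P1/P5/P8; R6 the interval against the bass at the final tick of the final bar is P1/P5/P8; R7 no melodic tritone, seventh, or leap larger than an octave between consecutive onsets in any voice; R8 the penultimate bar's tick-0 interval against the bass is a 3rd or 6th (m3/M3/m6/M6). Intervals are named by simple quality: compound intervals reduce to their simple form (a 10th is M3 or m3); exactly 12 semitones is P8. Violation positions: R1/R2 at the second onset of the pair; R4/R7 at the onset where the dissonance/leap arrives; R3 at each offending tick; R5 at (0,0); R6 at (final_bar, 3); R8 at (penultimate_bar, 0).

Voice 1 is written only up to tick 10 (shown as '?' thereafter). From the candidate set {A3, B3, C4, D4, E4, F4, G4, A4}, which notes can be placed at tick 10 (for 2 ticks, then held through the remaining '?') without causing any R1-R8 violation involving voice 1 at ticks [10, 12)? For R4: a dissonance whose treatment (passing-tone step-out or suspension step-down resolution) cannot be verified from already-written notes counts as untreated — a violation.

A3: legal
B3: violates R4,R7
C4: legal
D4: violates R4
E4: legal
F4: legal
G4: violates R4
A4: legal

{A3, A4, C4, E4, F4}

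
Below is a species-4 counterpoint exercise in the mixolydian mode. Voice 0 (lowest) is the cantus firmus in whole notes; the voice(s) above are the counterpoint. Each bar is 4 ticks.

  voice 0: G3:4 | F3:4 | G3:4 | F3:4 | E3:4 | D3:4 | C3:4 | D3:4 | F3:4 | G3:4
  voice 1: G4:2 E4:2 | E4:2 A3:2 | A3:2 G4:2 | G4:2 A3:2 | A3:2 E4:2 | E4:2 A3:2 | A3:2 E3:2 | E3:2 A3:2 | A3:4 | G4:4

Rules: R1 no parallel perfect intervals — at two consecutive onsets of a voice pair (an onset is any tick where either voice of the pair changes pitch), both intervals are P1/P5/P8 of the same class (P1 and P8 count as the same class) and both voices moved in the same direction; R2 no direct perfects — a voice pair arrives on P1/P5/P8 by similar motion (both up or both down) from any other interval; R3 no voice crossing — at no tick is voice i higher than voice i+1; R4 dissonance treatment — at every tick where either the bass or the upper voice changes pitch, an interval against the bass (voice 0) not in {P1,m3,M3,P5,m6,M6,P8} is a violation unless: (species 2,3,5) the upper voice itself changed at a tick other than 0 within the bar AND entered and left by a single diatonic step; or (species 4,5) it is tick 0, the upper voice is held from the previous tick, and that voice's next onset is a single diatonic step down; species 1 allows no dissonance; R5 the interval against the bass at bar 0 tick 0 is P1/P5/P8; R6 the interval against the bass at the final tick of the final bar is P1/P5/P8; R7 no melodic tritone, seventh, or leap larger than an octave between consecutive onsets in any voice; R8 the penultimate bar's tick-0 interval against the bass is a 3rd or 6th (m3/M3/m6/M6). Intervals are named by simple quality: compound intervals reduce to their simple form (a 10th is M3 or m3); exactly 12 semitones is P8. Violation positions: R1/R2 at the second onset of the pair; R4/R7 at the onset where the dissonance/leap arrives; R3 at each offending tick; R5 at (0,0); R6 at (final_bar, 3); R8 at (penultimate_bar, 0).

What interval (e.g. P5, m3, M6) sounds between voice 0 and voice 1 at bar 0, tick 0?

voice 0=G3 voice 1=G4 -> P8

P8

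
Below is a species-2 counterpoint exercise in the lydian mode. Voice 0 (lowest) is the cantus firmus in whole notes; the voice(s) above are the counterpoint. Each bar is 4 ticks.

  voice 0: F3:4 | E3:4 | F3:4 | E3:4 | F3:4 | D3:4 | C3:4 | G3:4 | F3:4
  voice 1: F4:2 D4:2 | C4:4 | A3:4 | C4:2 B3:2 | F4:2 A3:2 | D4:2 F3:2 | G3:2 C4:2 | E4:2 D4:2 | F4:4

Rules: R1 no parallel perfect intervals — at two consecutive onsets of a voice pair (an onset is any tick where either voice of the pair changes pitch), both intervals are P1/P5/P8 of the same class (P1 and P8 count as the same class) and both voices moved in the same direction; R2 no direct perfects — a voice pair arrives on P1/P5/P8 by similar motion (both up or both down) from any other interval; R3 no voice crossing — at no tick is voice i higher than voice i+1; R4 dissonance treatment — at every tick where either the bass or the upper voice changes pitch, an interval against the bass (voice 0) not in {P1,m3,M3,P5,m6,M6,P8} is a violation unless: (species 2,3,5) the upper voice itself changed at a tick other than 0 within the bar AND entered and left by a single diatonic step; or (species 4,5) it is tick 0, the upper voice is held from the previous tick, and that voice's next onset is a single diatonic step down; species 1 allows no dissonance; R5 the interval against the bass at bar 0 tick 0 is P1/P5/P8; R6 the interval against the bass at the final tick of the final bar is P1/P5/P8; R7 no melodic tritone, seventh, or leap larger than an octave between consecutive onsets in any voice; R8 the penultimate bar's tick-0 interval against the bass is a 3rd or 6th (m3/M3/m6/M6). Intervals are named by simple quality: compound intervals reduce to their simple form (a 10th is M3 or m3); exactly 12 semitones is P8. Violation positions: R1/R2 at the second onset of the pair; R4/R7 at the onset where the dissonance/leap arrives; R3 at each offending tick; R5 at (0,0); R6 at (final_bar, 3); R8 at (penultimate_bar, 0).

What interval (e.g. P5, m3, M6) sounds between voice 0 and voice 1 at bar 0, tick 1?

voice 0=F3 voice 1=F4 -> P8

P8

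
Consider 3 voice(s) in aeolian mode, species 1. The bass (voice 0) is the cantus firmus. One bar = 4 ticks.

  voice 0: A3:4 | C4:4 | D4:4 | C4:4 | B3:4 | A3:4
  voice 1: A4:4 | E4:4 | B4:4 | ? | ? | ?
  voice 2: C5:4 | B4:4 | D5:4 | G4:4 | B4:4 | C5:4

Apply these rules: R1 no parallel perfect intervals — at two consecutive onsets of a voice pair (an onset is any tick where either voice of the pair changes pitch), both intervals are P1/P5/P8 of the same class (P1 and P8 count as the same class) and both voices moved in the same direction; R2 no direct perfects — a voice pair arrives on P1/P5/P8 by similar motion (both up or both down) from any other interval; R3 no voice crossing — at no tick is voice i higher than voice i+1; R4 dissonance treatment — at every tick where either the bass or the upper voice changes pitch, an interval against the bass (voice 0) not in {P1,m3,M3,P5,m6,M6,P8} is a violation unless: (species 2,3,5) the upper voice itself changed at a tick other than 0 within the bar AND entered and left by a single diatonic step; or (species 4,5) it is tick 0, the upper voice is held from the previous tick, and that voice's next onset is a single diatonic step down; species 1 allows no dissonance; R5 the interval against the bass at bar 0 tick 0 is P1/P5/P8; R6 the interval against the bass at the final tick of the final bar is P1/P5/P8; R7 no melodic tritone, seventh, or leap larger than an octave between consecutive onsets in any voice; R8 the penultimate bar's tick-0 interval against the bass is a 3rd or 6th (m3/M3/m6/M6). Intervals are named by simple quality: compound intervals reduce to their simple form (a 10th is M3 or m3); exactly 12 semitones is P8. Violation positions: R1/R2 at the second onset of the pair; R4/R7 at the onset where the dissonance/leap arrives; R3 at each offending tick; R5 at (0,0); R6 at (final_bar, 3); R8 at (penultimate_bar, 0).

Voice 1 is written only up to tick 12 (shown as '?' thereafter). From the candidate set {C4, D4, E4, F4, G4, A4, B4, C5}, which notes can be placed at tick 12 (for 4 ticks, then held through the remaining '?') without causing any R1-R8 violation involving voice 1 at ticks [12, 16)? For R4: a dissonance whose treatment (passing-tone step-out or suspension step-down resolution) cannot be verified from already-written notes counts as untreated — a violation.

{E4}

C4: violates R2,R7
D4: violates R4
E4: legal
F4: violates R4,R7
G4: violates R2
A4: violates R3
B4: violates R3,R4
C5: violates R3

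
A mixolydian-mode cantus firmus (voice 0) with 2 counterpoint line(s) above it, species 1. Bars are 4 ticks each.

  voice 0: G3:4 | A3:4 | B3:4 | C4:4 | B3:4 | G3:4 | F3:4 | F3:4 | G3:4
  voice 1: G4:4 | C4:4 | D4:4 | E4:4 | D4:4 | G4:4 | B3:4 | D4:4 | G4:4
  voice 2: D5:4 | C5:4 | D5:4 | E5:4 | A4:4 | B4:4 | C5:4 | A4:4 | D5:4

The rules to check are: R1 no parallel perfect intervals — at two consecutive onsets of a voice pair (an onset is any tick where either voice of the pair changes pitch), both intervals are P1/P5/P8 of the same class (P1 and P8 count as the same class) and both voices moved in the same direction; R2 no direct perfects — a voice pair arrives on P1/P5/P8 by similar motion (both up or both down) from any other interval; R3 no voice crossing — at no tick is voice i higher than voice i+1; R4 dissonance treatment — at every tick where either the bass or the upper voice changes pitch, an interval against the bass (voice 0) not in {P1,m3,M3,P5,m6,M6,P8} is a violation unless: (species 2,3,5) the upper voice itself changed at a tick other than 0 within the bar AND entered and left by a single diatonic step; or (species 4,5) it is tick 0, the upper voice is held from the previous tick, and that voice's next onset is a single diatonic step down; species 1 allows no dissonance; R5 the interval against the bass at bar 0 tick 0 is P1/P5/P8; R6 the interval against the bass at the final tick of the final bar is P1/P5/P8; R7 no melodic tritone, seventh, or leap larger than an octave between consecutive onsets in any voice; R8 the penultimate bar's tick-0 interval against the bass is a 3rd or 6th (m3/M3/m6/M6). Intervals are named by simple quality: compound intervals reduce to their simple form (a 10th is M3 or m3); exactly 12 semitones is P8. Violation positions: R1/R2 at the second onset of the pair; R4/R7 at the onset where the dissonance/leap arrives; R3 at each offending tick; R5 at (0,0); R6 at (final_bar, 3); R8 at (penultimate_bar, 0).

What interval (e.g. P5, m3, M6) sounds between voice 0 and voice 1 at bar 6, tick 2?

TT

voice 0=F3 voice 1=B3 -> TT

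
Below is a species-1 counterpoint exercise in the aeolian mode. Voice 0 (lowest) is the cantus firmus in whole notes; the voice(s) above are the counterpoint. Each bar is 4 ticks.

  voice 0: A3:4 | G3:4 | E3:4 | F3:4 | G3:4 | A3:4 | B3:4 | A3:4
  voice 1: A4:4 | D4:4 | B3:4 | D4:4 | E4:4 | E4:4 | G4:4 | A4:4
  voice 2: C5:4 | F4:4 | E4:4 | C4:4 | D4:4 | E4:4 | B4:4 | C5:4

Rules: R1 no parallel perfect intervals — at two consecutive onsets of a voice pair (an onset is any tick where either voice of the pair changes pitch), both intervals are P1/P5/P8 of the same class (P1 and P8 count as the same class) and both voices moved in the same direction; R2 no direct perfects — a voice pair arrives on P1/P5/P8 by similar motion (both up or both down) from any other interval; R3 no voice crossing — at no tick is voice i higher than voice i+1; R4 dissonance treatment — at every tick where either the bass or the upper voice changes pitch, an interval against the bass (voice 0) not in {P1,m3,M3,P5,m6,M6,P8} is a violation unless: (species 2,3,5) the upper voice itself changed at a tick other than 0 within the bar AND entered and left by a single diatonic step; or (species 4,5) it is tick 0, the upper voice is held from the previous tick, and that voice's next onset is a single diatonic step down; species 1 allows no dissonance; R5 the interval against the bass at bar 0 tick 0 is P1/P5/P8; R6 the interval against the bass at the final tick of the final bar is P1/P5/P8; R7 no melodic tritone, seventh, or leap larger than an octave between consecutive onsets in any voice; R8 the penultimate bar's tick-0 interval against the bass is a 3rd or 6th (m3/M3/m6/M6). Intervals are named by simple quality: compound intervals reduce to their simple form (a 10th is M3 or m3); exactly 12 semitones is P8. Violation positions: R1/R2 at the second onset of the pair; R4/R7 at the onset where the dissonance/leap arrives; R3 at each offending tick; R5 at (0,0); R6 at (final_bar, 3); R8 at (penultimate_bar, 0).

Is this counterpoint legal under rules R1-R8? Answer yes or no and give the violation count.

No (18 violations)

bar 0: v0=A3 v1=A4 v2=C5 (m3)
bar 1: v0=G3 v1=D4 v2=F4 (m7)
bar 2: v0=E3 v1=B3 v2=E4 (P8)
bar 3: v0=F3 v1=D4 v2=C4 (P5)
bar 4: v0=G3 v1=E4 v2=D4 (P5)
bar 5: v0=A3 v1=E4 v2=E4 (P5)
bar 6: v0=B3 v1=G4 v2=B4 (P8)
bar 7: v0=A3 v1=A4 v2=C5 (m3)
  R5 @ bar0.0: opens on m3
  R2 @ bar1.0: A3/A4 P8 -> G3/D4 P5 similar
  R4 @ bar1.0: G3/F4 m7 untreated
  R1 @ bar2.0: G3/D4 P5 -> E3/B3 P5 similar
  R2 @ bar2.0: G3/F4 m7 -> E3/E4 P8 similar
  R3 @ bar3.0: D4 above C4
  R3 @ bar3.1: D4 above C4
  R3 @ bar3.2: D4 above C4
  R3 @ bar3.3: D4 above C4
  R1 @ bar4.0: F3/C4 P5 -> G3/D4 P5 similar
  R3 @ bar4.0: E4 above D4
  R3 @ bar4.1: E4 above D4
  R3 @ bar4.2: E4 above D4
  R3 @ bar4.3: E4 above D4
  R1 @ bar5.0: G3/D4 P5 -> A3/E4 P5 similar
  R2 @ bar6.0: A3/E4 P5 -> B3/B4 P8 similar
  R8 @ bar6.0: penult P8 not 3rd/6th
  R6 @ bar7.3: closes on m3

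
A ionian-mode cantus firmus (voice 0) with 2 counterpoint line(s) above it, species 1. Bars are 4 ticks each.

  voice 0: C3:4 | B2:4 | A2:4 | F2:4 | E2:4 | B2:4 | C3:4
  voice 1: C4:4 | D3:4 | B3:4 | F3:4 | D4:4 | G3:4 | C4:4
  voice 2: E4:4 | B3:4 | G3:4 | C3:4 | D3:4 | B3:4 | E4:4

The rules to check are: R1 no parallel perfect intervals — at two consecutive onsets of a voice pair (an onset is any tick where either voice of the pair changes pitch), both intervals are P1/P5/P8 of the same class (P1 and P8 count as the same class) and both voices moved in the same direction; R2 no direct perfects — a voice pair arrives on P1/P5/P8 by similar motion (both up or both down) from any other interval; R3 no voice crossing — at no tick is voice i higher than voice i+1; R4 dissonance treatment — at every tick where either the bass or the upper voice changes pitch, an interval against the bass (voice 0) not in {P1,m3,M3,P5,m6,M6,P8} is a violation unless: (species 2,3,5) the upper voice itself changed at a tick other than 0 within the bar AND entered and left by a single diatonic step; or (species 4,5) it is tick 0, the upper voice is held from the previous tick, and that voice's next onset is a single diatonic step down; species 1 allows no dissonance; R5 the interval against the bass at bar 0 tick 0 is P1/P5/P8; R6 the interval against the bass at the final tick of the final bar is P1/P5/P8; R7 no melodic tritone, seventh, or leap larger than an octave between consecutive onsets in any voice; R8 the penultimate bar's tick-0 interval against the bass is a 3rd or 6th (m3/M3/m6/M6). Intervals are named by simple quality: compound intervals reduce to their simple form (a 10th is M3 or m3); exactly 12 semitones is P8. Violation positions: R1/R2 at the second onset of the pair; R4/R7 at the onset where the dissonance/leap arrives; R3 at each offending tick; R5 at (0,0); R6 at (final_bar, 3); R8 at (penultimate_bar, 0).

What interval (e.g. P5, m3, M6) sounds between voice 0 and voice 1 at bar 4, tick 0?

voice 0=E2 voice 1=D4 -> m7

m7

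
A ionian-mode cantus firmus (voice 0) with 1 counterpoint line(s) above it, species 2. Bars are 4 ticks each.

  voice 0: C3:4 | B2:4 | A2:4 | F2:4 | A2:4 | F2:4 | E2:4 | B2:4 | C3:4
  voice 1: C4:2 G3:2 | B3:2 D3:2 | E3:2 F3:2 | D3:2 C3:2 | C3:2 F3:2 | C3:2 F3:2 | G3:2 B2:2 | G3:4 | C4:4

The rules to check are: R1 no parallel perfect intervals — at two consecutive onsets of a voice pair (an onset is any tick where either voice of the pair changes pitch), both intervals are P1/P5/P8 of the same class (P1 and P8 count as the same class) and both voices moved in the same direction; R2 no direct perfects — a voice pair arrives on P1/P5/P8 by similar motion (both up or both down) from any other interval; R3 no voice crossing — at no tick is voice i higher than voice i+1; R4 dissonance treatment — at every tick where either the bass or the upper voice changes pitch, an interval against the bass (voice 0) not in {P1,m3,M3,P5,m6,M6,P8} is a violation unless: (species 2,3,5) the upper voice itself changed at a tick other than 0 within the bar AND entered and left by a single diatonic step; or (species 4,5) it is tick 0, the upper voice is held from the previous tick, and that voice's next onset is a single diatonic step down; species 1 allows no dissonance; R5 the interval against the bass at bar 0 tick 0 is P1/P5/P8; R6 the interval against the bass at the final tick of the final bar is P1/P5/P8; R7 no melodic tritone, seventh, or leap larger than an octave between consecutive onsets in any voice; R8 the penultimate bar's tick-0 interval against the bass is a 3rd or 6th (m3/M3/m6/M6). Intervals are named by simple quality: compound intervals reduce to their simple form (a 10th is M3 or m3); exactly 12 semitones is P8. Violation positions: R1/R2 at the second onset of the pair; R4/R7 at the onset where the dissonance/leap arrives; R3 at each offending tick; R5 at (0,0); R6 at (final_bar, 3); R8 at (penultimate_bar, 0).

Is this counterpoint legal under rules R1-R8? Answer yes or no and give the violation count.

bar 0: v0=C3 v1=C4 (P8)
bar 1: v0=B2 v1=B3 (P8)
bar 2: v0=A2 v1=E3 (P5)
bar 3: v0=F2 v1=D3 (M6)
bar 4: v0=A2 v1=C3 (m3)
bar 5: v0=F2 v1=C3 (P5)
bar 6: v0=E2 v1=G3 (m3)
bar 7: v0=B2 v1=G3 (m6)
bar 8: v0=C3 v1=C4 (P8)
  R2 @ bar5.0: A2/F3 m6 -> F2/C3 P5 similar
  R2 @ bar8.0: B2/G3 m6 -> C3/C4 P8 similar

No (2 violations)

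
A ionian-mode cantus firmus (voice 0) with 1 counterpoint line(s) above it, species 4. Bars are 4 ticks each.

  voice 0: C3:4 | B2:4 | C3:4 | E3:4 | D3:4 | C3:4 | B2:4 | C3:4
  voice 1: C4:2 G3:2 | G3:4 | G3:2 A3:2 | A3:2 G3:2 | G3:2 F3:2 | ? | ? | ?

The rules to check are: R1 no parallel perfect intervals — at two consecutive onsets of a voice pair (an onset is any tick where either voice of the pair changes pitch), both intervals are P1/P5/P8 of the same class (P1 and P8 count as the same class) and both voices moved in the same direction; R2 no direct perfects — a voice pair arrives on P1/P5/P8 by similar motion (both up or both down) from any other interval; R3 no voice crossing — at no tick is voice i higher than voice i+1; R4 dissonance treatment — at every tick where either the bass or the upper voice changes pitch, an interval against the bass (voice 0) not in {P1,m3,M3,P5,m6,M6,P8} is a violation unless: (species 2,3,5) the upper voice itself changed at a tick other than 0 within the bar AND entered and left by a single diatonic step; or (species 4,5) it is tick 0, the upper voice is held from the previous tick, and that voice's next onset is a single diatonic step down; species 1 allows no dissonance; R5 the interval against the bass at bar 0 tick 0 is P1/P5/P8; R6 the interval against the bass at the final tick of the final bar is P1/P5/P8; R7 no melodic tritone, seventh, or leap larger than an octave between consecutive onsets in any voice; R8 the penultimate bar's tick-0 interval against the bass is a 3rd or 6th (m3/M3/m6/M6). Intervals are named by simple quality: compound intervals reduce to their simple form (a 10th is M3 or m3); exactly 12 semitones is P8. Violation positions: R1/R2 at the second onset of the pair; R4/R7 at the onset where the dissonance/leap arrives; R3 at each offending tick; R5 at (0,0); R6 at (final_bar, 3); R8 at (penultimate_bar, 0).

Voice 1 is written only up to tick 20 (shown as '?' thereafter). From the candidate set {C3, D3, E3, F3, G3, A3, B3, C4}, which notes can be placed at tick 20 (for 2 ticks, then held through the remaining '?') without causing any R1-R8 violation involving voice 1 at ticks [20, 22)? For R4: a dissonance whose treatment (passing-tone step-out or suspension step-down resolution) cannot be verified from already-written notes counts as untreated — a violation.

C3: violates R2
D3: violates R4
E3: legal
F3: violates R4
G3: legal
A3: legal
B3: violates R4,R7
C4: legal

{A3, C4, E3, G3}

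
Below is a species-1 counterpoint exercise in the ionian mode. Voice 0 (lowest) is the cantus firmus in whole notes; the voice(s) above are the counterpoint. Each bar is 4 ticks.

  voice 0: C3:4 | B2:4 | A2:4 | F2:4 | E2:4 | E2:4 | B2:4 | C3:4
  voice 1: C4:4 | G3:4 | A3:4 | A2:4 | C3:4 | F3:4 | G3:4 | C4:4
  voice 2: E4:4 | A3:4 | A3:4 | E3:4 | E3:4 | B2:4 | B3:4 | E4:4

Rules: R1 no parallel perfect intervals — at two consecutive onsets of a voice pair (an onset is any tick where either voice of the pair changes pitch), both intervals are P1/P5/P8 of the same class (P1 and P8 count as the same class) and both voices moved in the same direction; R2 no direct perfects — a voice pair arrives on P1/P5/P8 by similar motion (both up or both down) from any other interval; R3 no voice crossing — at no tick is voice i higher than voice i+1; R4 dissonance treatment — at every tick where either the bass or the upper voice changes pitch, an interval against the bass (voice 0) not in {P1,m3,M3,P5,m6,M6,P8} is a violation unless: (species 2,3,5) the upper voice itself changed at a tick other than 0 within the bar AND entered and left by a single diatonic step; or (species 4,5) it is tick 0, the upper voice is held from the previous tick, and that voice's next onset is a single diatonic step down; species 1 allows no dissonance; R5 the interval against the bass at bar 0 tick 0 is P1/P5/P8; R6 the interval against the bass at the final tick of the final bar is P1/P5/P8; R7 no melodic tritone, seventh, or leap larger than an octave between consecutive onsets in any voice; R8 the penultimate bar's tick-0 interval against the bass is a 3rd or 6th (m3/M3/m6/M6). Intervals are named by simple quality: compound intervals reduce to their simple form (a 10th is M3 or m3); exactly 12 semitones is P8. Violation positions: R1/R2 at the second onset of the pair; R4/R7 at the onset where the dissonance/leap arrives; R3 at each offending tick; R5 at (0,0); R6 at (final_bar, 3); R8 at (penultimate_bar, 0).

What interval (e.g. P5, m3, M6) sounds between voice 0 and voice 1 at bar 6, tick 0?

m6

voice 0=B2 voice 1=G3 -> m6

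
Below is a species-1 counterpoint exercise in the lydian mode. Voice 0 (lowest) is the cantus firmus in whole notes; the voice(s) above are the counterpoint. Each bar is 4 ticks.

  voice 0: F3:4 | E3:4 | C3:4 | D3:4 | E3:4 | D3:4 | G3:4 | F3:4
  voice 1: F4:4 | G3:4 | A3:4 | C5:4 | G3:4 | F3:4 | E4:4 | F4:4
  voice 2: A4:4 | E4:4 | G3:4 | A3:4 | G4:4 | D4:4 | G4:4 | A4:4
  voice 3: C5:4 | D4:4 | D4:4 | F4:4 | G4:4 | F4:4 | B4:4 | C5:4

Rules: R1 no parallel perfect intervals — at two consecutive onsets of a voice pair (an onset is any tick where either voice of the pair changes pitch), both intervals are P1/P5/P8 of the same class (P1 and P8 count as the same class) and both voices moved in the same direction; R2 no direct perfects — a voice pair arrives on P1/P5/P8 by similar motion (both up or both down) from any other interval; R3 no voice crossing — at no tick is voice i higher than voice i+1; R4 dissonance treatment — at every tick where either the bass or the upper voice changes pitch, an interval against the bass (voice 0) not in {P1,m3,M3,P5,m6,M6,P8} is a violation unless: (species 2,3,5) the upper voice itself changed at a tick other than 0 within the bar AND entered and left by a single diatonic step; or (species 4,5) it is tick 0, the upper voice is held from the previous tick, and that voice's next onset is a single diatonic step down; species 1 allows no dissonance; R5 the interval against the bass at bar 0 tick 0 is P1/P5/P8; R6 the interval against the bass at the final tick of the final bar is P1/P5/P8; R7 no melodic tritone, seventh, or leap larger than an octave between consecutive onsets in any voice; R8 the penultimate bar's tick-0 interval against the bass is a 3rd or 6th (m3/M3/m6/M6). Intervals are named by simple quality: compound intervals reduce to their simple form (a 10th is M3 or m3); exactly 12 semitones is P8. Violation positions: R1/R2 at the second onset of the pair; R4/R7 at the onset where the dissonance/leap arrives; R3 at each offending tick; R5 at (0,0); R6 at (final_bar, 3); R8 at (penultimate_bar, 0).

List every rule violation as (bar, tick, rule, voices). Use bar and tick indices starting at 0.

bar 0: v0=F3 v1=F4 v2=A4 v3=C5 downbeat P5
bar 1: v0=E3 v1=G3 v2=E4 v3=D4 downbeat m7
bar 2: v0=C3 v1=A3 v2=G3 v3=D4 downbeat M2
bar 3: v0=D3 v1=C5 v2=A3 v3=F4 downbeat m3
bar 4: v0=E3 v1=G3 v2=G4 v3=G4 downbeat m3
bar 5: v0=D3 v1=F3 v2=D4 v3=F4 downbeat m3
bar 6: v0=G3 v1=E4 v2=G4 v3=B4 downbeat M3
bar 7: v0=F3 v1=F4 v2=A4 v3=C5 downbeat P5
  -> R5 @ bar 0 tick 0 v(0, 2): opens on M3
  -> R1 @ bar 1 tick 0 v(1, 3): F4/C5 P5 -> G3/D4 P5 similar
  -> R2 @ bar 1 tick 0 v(0, 2): F3/A4 M3 -> E3/E4 P8 similar
  -> R3 @ bar 1 tick 0 v(2, 3): E4 above D4
  -> R4 @ bar 1 tick 0 v(0, 3): E3/D4 m7 untreated
  -> R7 @ bar 1 tick 0 v(1,): F4->G3 leap 10st
  -> R7 @ bar 1 tick 0 v(3,): C5->D4 leap 10st
  -> R3 @ bar 1 tick 1 v(2, 3): E4 above D4
  -> R3 @ bar 1 tick 2 v(2, 3): E4 above D4
  -> R3 @ bar 1 tick 3 v(2, 3): E4 above D4
  -> R2 @ bar 2 tick 0 v(0, 2): E3/E4 P8 -> C3/G3 P5 similar
  -> R3 @ bar 2 tick 0 v(1, 2): A3 above G3
  -> R4 @ bar 2 tick 0 v(0, 3): C3/D4 M2 untreated
  -> R3 @ bar 2 tick 1 v(1, 2): A3 above G3
  -> R3 @ bar 2 tick 2 v(1, 2): A3 above G3
  -> R3 @ bar 2 tick 3 v(1, 2): A3 above G3
  -> R1 @ bar 3 tick 0 v(0, 2): C3/G3 P5 -> D3/A3 P5 similar
  -> R2 @ bar 3 tick 0 v(1, 3): A3/D4 P4 -> C5/F4 P5 similar
  -> R3 @ bar 3 tick 0 v(1, 2): C5 above A3
  -> R4 @ bar 3 tick 0 v(0, 1): D3/C5 m7 untreated
  -> R7 @ bar 3 tick 0 v(1,): A3->C5 leap 15st
  -> R3 @ bar 3 tick 1 v(1, 2): C5 above A3
  -> R3 @ bar 3 tick 2 v(1, 2): C5 above A3
  -> R3 @ bar 3 tick 3 v(1, 2): C5 above A3
  -> R2 @ bar 4 tick 0 v(2, 3): A3/F4 m6 -> G4/G4 P1 similar
  -> R7 @ bar 4 tick 0 v(1,): C5->G3 leap 17st
  -> R7 @ bar 4 tick 0 v(2,): A3->G4 leap 10st
  -> R1 @ bar 5 tick 0 v(1, 3): G3/G4 P8 -> F3/F4 P8 similar
  -> R2 @ bar 5 tick 0 v(0, 2): E3/G4 m3 -> D3/D4 P8 similar
  -> R1 @ bar 6 tick 0 v(0, 2): D3/D4 P8 -> G3/G4 P8 similar
  -> R2 @ bar 6 tick 0 v(1, 3): F3/F4 P8 -> E4/B4 P5 similar
  -> R7 @ bar 6 tick 0 v(1,): F3->E4 leap 11st
  -> R7 @ bar 6 tick 0 v(3,): F4->B4 leap 6st
  -> R8 @ bar 6 tick 0 v(0, 2): penult P8 not 3rd/6th
  -> R1 @ bar 7 tick 0 v(1, 3): E4/B4 P5 -> F4/C5 P5 similar
  -> R6 @ bar 7 tick 3 v(0, 2): closes on M3

(0, 0, R5, (0, 2))
(1, 0, R1, (1, 3))
(1, 0, R2, (0, 2))
(1, 0, R3, (2, 3))
(1, 0, R4, (0, 3))
(1, 0, R7, (1,))
(1, 0, R7, (3,))
(1, 1, R3, (2, 3))
(1, 2, R3, (2, 3))
(1, 3, R3, (2, 3))
(2, 0, R2, (0, 2))
(2, 0, R3, (1, 2))
(2, 0, R4, (0, 3))
(2, 1, R3, (1, 2))
(2, 2, R3, (1, 2))
(2, 3, R3, (1, 2))
(3, 0, R1, (0, 2))
(3, 0, R2, (1, 3))
(3, 0, R3, (1, 2))
(3, 0, R4, (0, 1))
(3, 0, R7, (1,))
(3, 1, R3, (1, 2))
(3, 2, R3, (1, 2))
(3, 3, R3, (1, 2))
(4, 0, R2, (2, 3))
(4, 0, R7, (1,))
(4, 0, R7, (2,))
(5, 0, R1, (1, 3))
(5, 0, R2, (0, 2))
(6, 0, R1, (0, 2))
(6, 0, R2, (1, 3))
(6, 0, R7, (1,))
(6, 0, R7, (3,))
(6, 0, R8, (0, 2))
(7, 0, R1, (1, 3))
(7, 3, R6, (0, 2))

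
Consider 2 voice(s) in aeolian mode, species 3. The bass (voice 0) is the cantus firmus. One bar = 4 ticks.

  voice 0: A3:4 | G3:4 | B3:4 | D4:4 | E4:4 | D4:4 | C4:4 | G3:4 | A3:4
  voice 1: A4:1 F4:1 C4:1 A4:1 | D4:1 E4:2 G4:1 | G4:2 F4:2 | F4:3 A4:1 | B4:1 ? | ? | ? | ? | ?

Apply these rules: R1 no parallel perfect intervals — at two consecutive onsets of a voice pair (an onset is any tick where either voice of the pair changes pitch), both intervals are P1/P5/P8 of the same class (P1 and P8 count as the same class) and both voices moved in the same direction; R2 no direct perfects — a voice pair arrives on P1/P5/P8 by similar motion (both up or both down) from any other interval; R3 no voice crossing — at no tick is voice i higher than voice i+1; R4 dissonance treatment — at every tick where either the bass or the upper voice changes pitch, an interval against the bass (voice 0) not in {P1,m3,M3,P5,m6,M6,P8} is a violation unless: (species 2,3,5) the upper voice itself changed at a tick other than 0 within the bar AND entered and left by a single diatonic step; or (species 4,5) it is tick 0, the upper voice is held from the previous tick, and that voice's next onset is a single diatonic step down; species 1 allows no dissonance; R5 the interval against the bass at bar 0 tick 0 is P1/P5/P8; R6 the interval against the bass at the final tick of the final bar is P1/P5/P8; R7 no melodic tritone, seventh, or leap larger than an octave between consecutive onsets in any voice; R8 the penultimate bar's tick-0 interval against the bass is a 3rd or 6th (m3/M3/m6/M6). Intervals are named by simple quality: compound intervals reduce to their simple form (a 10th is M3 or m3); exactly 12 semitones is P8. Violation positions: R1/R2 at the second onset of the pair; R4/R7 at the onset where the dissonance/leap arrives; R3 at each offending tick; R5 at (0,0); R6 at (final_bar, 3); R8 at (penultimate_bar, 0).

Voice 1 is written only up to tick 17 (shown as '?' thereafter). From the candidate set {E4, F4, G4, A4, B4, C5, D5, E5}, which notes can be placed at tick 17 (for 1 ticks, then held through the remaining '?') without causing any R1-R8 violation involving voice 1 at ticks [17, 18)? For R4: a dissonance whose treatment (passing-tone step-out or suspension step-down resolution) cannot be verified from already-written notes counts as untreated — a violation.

{B4, C5, E4, E5, G4}

E4: legal
F4: violates R4,R7
G4: legal
A4: violates R4
B4: legal
C5: legal
D5: violates R4
E5: legal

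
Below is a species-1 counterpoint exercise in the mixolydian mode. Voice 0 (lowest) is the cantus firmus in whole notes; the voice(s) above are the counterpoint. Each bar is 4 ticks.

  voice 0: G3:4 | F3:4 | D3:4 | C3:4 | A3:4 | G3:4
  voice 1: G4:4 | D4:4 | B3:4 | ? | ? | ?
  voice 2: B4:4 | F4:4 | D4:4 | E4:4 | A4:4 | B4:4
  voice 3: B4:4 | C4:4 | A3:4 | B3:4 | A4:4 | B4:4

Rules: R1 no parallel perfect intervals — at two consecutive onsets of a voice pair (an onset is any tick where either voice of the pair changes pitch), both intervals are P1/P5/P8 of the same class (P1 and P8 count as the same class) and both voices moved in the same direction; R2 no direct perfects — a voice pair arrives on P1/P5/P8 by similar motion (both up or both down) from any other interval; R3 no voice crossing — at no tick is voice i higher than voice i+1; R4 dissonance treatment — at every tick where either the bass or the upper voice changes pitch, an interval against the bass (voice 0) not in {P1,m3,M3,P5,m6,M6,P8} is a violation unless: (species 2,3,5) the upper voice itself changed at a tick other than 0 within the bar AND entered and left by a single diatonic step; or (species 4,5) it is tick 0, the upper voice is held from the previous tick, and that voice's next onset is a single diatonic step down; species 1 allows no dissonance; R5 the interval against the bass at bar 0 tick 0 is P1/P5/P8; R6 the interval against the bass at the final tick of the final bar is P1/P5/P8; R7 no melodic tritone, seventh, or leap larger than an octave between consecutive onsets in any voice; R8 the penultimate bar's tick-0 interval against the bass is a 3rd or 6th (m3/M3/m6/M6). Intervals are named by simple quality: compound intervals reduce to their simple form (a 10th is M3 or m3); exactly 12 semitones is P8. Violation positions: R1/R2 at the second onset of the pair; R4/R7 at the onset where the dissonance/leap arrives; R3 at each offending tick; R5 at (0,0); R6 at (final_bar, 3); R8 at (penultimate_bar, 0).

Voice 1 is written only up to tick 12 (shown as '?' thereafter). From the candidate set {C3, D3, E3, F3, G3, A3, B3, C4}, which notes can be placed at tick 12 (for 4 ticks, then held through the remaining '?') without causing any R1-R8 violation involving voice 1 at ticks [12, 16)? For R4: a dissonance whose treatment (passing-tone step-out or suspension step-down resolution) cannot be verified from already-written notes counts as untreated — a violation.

C3: violates R2,R7
D3: violates R4
E3: legal
F3: violates R4,R7
G3: violates R2
A3: legal
B3: violates R4
C4: legal

{A3, C4, E3}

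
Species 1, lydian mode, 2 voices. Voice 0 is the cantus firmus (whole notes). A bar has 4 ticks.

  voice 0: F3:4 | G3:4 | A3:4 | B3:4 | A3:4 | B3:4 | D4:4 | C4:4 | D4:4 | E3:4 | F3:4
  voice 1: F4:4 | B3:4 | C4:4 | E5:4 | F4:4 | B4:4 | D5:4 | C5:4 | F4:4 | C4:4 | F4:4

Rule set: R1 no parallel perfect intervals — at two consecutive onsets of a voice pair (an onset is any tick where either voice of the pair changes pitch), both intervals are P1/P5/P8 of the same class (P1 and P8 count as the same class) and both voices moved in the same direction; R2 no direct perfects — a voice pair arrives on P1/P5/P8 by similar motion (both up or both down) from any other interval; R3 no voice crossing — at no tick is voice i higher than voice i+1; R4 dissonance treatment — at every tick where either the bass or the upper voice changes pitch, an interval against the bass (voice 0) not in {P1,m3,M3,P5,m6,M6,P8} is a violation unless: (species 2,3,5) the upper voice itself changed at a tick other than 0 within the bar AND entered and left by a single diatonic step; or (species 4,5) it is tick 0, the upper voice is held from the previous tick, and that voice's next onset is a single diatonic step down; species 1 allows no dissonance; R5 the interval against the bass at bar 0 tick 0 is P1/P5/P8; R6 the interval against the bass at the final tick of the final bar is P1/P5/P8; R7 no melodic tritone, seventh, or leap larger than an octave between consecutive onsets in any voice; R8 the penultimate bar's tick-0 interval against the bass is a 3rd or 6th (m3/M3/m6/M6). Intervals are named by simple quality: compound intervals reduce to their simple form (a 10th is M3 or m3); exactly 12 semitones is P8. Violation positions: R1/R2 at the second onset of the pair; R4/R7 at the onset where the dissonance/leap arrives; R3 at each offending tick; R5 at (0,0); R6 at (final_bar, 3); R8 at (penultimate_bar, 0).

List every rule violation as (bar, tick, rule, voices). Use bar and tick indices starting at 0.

(1, 0, R7, (1,))
(3, 0, R4, (0, 1))
(3, 0, R7, (1,))
(4, 0, R7, (1,))
(5, 0, R2, (0, 1))
(5, 0, R7, (1,))
(6, 0, R1, (0, 1))
(7, 0, R1, (0, 1))
(9, 0, R7, (0,))
(10, 0, R2, (0, 1))

bar 0: v0=F3 v1=F4 downbeat P8
bar 1: v0=G3 v1=B3 downbeat M3
bar 2: v0=A3 v1=C4 downbeat m3
bar 3: v0=B3 v1=E5 downbeat P4
bar 4: v0=A3 v1=F4 downbeat m6
bar 5: v0=B3 v1=B4 downbeat P8
bar 6: v0=D4 v1=D5 downbeat P8
bar 7: v0=C4 v1=C5 downbeat P8
bar 8: v0=D4 v1=F4 downbeat m3
bar 9: v0=E3 v1=C4 downbeat m6
bar 10: v0=F3 v1=F4 downbeat P8
  -> R7 @ bar 1 tick 0 v(1,): F4->B3 leap 6st
  -> R4 @ bar 3 tick 0 v(0, 1): B3/E5 P4 untreated
  -> R7 @ bar 3 tick 0 v(1,): C4->E5 leap 16st
  -> R7 @ bar 4 tick 0 v(1,): E5->F4 leap 11st
  -> R2 @ bar 5 tick 0 v(0, 1): A3/F4 m6 -> B3/B4 P8 similar
  -> R7 @ bar 5 tick 0 v(1,): F4->B4 leap 6st
  -> R1 @ bar 6 tick 0 v(0, 1): B3/B4 P8 -> D4/D5 P8 similar
  -> R1 @ bar 7 tick 0 v(0, 1): D4/D5 P8 -> C4/C5 P8 similar
  -> R7 @ bar 9 tick 0 v(0,): D4->E3 leap 10st
  -> R2 @ bar 10 tick 0 v(0, 1): E3/C4 m6 -> F3/F4 P8 similar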